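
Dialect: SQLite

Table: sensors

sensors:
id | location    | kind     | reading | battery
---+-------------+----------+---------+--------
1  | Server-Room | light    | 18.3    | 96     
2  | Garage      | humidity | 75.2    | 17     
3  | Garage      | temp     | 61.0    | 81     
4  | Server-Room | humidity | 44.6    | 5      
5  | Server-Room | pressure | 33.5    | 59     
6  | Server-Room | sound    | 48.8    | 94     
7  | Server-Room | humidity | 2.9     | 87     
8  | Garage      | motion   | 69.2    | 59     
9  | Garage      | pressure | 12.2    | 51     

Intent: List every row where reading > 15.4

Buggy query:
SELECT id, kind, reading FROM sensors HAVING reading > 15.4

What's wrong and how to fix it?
Bug: This is a non-aggregate query (no GROUP BY, no aggregates), so in SQLite the HAVING clause is invalid here; a row-level condition belongs in WHERE

Fix: Replace HAVING with WHERE since the condition applies to individual rows

Corrected query:
SELECT id, kind, reading FROM sensors WHERE reading > 15.4

Result:
id | kind     | reading
---+----------+--------
1  | light    | 18.3   
2  | humidity | 75.2   
3  | temp     | 61     
4  | humidity | 44.6   
5  | pressure | 33.5   
6  | sound    | 48.8   
8  | motion   | 69.2   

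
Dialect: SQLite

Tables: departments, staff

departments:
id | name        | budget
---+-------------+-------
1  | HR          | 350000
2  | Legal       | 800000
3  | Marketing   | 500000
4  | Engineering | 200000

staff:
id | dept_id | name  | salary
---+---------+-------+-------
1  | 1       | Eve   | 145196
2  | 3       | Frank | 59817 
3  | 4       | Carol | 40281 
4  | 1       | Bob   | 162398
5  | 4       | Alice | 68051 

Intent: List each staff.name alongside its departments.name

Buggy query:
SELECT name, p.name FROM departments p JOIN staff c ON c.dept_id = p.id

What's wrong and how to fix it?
Bug: Both tables have a 'name' column; the unqualified reference is ambiguous

Fix: Prefix ambiguous columns with the table alias

Corrected query:
SELECT c.name, p.name FROM departments p JOIN staff c ON c.dept_id = p.id

Result:
name  | name       
------+------------
Eve   | HR         
Frank | Marketing  
Carol | Engineering
Bob   | HR         
Alice | Engineering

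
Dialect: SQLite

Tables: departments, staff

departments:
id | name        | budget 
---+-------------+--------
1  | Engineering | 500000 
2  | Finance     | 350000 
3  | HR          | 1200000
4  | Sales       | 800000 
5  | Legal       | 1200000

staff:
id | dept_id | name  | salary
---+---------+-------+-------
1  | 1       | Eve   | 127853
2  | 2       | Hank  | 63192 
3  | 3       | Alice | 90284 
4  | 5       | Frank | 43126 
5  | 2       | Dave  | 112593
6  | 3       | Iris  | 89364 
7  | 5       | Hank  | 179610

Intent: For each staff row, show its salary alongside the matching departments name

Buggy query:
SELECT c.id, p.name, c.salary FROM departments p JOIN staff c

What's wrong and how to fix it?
Bug: JOIN with no ON clause produces a cartesian product; every staff row pairs with every departments row

Fix: Specify the join condition linking the foreign key to the parent id

Corrected query:
SELECT c.id, p.name, c.salary FROM departments p JOIN staff c ON c.dept_id = p.id

Result:
id | name        | salary
---+-------------+-------
1  | Engineering | 127853
2  | Finance     | 63192 
3  | HR          | 90284 
4  | Legal       | 43126 
5  | Finance     | 112593
6  | HR          | 89364 
7  | Legal       | 179610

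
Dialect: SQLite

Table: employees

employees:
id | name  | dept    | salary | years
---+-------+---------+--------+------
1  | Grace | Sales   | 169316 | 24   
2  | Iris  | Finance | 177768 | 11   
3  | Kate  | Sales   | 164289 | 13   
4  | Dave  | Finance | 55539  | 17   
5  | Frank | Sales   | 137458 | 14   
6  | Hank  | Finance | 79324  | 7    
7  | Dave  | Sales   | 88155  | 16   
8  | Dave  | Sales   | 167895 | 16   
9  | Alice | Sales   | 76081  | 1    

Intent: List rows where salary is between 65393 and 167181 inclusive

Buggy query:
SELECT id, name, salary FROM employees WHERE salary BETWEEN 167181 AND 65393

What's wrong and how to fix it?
Bug: The bounds are reversed; BETWEEN a AND b requires a <= b to match anything

Fix: Write BETWEEN 65393 AND 167181

Corrected query:
SELECT id, name, salary FROM employees WHERE salary BETWEEN 65393 AND 167181

Result:
id | name  | salary
---+-------+-------
3  | Kate  | 164289
5  | Frank | 137458
6  | Hank  | 79324 
7  | Dave  | 88155 
9  | Alice | 76081 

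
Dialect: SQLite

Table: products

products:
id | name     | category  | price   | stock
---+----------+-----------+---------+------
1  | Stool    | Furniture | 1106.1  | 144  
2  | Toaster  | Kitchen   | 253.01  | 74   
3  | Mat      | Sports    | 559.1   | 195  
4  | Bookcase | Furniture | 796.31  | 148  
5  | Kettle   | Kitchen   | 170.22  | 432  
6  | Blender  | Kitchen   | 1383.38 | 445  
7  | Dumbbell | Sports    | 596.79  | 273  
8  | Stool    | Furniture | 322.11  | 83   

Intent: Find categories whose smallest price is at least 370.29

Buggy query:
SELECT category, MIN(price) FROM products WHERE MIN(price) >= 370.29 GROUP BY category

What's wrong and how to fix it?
Bug: MIN() in WHERE is a misuse of aggregate

Fix: Replace WHERE with HAVING after the GROUP BY

Corrected query:
SELECT category, MIN(price) FROM products GROUP BY category HAVING MIN(price) >= 370.29

Result:
category | MIN(price)
---------+-----------
Sports   | 559.1     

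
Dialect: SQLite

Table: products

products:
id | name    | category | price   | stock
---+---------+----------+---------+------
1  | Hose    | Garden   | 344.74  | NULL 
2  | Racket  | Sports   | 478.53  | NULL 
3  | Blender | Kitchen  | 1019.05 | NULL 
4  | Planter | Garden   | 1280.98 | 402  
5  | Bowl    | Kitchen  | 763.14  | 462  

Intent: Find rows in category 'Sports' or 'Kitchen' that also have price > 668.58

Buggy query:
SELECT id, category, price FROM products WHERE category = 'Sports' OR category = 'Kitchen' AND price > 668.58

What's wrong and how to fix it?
Bug: Without parentheses, AND is evaluated before OR, so the price filter only applies to the 'Kitchen' branch

Fix: Add parentheses around the OR so the AND applies to both alternatives

Corrected query:
SELECT id, category, price FROM products WHERE (category = 'Sports' OR category = 'Kitchen') AND price > 668.58

Result:
id | category | price  
---+----------+--------
3  | Kitchen  | 1019.05
5  | Kitchen  | 763.14 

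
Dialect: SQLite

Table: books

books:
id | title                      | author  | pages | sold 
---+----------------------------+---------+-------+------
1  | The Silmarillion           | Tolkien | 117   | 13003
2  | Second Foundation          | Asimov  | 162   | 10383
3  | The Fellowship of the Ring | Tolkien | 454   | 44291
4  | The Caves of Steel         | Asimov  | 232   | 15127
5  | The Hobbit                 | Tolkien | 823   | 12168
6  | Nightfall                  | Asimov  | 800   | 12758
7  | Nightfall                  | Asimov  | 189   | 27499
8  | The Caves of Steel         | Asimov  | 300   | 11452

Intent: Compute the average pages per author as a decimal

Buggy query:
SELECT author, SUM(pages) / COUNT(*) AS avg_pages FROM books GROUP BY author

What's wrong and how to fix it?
Bug: SUM(pages) and COUNT(*) are both integers; the division truncates the fractional part

Fix: Cast one side to REAL so the division keeps the fractional part

Corrected query:
SELECT author, SUM(pages) * 1.0 / COUNT(*) AS avg_pages FROM books GROUP BY author

Result:
author  | avg_pages 
--------+-----------
Asimov  | 336.6     
Tolkien | 464.666667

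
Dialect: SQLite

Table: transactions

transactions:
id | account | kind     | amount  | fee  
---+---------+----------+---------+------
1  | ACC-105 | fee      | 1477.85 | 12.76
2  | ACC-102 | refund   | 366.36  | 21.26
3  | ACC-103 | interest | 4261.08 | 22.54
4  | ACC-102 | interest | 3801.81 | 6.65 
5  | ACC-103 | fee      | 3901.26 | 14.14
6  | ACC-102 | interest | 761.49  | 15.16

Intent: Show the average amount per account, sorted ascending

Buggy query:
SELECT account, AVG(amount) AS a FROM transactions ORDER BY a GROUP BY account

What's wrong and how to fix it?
Bug: ORDER BY appears before GROUP BY; SQL clause order requires GROUP BY first

Fix: Reorder: SELECT … FROM … GROUP BY … ORDER BY …

Corrected query:
SELECT account, AVG(amount) AS a FROM transactions GROUP BY account ORDER BY a

Result:
account | a      
--------+--------
ACC-105 | 1477.85
ACC-102 | 1643.22
ACC-103 | 4081.17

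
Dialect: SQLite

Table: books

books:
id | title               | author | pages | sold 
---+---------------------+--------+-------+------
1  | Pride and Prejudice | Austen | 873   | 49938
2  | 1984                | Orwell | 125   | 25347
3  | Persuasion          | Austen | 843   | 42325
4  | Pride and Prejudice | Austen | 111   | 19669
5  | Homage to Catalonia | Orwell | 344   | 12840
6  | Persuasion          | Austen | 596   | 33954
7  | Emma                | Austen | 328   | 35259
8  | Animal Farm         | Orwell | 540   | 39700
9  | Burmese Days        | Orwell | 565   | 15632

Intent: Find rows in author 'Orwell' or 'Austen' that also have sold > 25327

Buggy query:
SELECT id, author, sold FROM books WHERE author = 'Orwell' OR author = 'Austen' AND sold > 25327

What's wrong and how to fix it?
Bug: Without parentheses, AND is evaluated before OR, so the sold filter only applies to the 'Austen' branch

Fix: Group the OR with parentheses (or use IN), then AND the threshold

Corrected query:
SELECT id, author, sold FROM books WHERE (author = 'Orwell' OR author = 'Austen') AND sold > 25327

Result:
id | author | sold 
---+--------+------
1  | Austen | 49938
2  | Orwell | 25347
3  | Austen | 42325
6  | Austen | 33954
7  | Austen | 35259
8  | Orwell | 39700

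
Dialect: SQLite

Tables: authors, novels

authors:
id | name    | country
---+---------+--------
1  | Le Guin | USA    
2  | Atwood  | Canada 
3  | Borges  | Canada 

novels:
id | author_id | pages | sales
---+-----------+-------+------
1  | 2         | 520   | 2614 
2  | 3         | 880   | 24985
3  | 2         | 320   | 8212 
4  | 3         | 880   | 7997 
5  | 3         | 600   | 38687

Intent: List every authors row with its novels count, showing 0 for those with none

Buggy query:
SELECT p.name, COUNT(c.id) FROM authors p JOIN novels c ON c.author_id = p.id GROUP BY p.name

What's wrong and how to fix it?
Bug: INNER JOIN drops authors rows that have no matching novels rows

Fix: Switch to LEFT JOIN to retain unmatched parent rows

Corrected query:
SELECT p.name, COUNT(c.id) FROM authors p LEFT JOIN novels c ON c.author_id = p.id GROUP BY p.name

Result:
name    | COUNT(c.id)
--------+------------
Atwood  | 2          
Borges  | 3          
Le Guin | 0          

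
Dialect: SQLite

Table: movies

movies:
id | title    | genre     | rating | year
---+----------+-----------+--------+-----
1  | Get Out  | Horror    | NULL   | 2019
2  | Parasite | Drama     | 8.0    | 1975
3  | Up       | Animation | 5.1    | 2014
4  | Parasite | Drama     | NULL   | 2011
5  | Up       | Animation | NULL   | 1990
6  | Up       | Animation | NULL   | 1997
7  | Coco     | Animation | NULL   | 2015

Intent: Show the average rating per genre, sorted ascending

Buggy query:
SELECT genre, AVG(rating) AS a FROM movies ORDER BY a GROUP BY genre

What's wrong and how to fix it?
Bug: ORDER BY appears before GROUP BY; SQL clause order requires GROUP BY first

Fix: Reorder: SELECT … FROM … GROUP BY … ORDER BY …

Corrected query:
SELECT genre, AVG(rating) AS a FROM movies GROUP BY genre ORDER BY a

Result:
genre     | a   
----------+-----
Horror    | NULL
Animation | 5.1 
Drama     | 8   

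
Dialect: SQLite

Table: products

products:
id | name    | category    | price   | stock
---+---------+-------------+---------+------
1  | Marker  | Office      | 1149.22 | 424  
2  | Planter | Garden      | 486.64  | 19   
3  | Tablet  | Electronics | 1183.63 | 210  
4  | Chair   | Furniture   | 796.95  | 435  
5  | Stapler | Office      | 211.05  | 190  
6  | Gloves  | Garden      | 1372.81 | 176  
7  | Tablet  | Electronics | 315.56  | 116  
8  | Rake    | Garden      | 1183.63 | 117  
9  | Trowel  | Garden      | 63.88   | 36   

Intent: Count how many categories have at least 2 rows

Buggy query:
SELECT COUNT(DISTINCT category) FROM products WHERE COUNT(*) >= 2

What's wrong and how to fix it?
Bug: WHERE filters individual rows, not groups, so a group-level COUNT is invalid there

Fix: Group first with HAVING COUNT(*) >= 2, then COUNT the resulting groups

Corrected query:
SELECT COUNT(*) FROM (SELECT category FROM products GROUP BY category HAVING COUNT(*) >= 2)

Result:
COUNT(*)
--------
3       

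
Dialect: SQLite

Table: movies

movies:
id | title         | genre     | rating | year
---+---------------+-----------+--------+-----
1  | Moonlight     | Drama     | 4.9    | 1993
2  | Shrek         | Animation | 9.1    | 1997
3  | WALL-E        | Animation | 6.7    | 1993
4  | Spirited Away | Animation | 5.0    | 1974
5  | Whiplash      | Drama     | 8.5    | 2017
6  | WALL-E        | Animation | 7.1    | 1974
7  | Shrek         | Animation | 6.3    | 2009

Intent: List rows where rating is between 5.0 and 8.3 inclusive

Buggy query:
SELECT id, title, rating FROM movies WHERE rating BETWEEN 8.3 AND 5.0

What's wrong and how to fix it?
Bug: The bounds are reversed; BETWEEN a AND b requires a <= b to match anything

Fix: Swap the bounds so the smaller value comes first

Corrected query:
SELECT id, title, rating FROM movies WHERE rating BETWEEN 5.0 AND 8.3

Result:
id | title         | rating
---+---------------+-------
3  | WALL-E        | 6.7   
4  | Spirited Away | 5     
6  | WALL-E        | 7.1   
7  | Shrek         | 6.3   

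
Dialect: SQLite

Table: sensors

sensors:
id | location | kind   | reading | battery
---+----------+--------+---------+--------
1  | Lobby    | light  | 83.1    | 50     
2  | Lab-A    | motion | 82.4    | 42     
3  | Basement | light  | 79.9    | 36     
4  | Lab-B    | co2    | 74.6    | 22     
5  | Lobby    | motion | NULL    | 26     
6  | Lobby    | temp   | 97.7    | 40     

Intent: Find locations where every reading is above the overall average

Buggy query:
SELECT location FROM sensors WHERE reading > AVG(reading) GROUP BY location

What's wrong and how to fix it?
Bug: AVG() is an aggregate; it can't sit directly in WHERE

Fix: Compute the overall average in a scalar subquery and compare each group's MIN against it in HAVING

Corrected query:
SELECT location FROM sensors GROUP BY location HAVING MIN(reading) > (SELECT AVG(reading) FROM sensors)

Result:
(no rows)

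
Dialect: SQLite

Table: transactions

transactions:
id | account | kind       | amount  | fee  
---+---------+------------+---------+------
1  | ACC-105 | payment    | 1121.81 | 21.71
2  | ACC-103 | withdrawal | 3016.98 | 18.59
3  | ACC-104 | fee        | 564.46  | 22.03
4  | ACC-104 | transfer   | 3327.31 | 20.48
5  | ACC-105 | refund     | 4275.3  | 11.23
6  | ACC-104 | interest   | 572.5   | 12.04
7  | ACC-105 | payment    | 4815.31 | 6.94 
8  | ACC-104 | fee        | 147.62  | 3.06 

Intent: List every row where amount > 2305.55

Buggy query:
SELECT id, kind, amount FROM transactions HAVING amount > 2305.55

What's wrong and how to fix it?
Bug: This is a non-aggregate query (no GROUP BY, no aggregates), so in SQLite the HAVING clause is invalid here; a row-level condition belongs in WHERE

Fix: Replace HAVING with WHERE since the condition applies to individual rows

Corrected query:
SELECT id, kind, amount FROM transactions WHERE amount > 2305.55

Result:
id | kind       | amount 
---+------------+--------
2  | withdrawal | 3016.98
4  | transfer   | 3327.31
5  | refund     | 4275.3 
7  | payment    | 4815.31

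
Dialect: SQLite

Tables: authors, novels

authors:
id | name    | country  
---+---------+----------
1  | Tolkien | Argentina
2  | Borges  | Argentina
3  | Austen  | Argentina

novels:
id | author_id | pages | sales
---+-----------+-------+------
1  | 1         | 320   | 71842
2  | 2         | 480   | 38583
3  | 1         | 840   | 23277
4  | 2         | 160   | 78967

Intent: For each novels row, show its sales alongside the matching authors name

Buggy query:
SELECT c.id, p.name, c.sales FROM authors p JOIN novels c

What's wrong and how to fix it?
Bug: JOIN with no ON clause produces a cartesian product; every novels row pairs with every authors row

Fix: Add ON c.author_id = p.id to the JOIN

Corrected query:
SELECT c.id, p.name, c.sales FROM authors p JOIN novels c ON c.author_id = p.id

Result:
id | name    | sales
---+---------+------
1  | Tolkien | 71842
2  | Borges  | 38583
3  | Tolkien | 23277
4  | Borges  | 78967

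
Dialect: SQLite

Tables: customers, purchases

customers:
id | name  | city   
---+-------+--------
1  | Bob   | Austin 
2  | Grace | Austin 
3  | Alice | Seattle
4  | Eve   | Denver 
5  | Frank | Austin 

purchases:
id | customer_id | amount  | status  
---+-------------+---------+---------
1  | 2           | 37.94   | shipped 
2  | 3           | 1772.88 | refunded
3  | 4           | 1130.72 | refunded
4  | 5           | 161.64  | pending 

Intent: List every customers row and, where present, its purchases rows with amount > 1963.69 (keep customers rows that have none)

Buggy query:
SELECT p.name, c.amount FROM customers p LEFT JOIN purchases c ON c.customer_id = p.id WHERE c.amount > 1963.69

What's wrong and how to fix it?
Bug: A WHERE condition on the right-hand table after LEFT JOIN drops unmatched parents

Fix: Move the right-table condition into the ON clause so unmatched parents are kept

Corrected query:
SELECT p.name, c.amount FROM customers p LEFT JOIN purchases c ON c.customer_id = p.id AND c.amount > 1963.69

Result:
name  | amount
------+-------
Bob   | NULL  
Grace | NULL  
Alice | NULL  
Eve   | NULL  
Frank | NULL  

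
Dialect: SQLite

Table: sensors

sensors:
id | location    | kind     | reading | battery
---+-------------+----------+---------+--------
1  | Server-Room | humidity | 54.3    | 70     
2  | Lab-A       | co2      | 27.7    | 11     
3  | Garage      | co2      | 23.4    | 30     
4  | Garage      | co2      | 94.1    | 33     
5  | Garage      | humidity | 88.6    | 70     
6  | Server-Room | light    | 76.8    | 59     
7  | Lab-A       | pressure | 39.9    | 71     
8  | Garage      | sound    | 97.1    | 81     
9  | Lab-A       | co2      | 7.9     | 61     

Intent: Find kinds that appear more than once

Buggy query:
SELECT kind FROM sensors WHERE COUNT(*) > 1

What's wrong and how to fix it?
Bug: COUNT(*) is an aggregate and cannot be used in WHERE

Fix: GROUP BY kind, then filter groups with HAVING COUNT(*) > 1

Corrected query:
SELECT kind FROM sensors GROUP BY kind HAVING COUNT(*) > 1

Result:
kind    
--------
co2     
humidity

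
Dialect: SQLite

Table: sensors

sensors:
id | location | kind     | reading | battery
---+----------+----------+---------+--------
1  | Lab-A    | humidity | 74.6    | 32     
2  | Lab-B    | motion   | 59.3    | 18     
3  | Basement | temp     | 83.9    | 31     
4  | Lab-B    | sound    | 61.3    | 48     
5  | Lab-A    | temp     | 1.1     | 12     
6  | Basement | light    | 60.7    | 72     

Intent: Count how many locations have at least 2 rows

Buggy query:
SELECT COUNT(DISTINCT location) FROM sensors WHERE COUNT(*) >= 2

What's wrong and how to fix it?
Bug: WHERE filters individual rows, not groups, so a group-level COUNT is invalid there

Fix: Use a subquery that GROUPs and filters with HAVING, then count its rows

Corrected query:
SELECT COUNT(*) FROM (SELECT location FROM sensors GROUP BY location HAVING COUNT(*) >= 2)

Result:
COUNT(*)
--------
3       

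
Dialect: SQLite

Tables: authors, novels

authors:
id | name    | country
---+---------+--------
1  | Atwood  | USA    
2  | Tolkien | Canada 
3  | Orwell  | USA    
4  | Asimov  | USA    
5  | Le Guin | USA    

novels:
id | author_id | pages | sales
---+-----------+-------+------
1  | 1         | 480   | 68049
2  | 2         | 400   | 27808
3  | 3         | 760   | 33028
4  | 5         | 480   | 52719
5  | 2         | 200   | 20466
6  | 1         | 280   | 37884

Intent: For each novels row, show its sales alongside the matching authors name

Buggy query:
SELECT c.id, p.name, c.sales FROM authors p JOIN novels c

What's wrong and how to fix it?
Bug: JOIN with no ON clause produces a cartesian product; every novels row pairs with every authors row

Fix: Add ON c.author_id = p.id to the JOIN

Corrected query:
SELECT c.id, p.name, c.sales FROM authors p JOIN novels c ON c.author_id = p.id

Result:
id | name    | sales
---+---------+------
1  | Atwood  | 68049
2  | Tolkien | 27808
3  | Orwell  | 33028
4  | Le Guin | 52719
5  | Tolkien | 20466
6  | Atwood  | 37884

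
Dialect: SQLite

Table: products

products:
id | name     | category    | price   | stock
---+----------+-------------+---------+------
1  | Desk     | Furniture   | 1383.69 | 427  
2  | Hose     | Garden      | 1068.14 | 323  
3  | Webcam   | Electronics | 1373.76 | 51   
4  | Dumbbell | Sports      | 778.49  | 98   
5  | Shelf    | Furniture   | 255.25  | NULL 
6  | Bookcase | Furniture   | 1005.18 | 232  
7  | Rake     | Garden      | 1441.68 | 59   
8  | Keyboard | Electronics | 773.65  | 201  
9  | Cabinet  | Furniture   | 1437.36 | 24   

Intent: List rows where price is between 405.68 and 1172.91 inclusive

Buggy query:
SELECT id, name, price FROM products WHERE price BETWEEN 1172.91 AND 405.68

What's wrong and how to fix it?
Bug: The bounds are reversed; BETWEEN a AND b requires a <= b to match anything

Fix: Write BETWEEN 405.68 AND 1172.91

Corrected query:
SELECT id, name, price FROM products WHERE price BETWEEN 405.68 AND 1172.91

Result:
id | name     | price  
---+----------+--------
2  | Hose     | 1068.14
4  | Dumbbell | 778.49 
6  | Bookcase | 1005.18
8  | Keyboard | 773.65 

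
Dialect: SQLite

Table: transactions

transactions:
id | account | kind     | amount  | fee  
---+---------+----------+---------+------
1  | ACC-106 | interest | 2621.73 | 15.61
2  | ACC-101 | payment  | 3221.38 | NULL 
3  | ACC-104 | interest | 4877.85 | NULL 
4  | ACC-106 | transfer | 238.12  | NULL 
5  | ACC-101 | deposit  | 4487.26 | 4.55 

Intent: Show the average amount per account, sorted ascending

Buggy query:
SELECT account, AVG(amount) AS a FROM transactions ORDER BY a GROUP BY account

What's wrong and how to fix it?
Bug: GROUP BY must precede ORDER BY

Fix: Reorder: SELECT … FROM … GROUP BY … ORDER BY …

Corrected query:
SELECT account, AVG(amount) AS a FROM transactions GROUP BY account ORDER BY a

Result:
account | a       
--------+---------
ACC-106 | 1429.925
ACC-101 | 3854.32 
ACC-104 | 4877.85 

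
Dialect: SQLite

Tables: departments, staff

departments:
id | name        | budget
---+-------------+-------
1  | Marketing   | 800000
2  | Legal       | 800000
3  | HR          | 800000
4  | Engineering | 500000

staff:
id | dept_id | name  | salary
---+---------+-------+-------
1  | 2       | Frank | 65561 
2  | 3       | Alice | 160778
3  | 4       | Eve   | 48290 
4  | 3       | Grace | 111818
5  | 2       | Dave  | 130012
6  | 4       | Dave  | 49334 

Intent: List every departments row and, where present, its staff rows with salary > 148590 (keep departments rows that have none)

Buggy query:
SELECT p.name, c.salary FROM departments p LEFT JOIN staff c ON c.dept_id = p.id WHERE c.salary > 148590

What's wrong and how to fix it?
Bug: A WHERE condition on the right-hand table after LEFT JOIN drops unmatched parents

Fix: Move the right-table condition into the ON clause so unmatched parents are kept

Corrected query:
SELECT p.name, c.salary FROM departments p LEFT JOIN staff c ON c.dept_id = p.id AND c.salary > 148590

Result:
name        | salary
------------+-------
Marketing   | NULL  
Legal       | NULL  
HR          | 160778
Engineering | NULL  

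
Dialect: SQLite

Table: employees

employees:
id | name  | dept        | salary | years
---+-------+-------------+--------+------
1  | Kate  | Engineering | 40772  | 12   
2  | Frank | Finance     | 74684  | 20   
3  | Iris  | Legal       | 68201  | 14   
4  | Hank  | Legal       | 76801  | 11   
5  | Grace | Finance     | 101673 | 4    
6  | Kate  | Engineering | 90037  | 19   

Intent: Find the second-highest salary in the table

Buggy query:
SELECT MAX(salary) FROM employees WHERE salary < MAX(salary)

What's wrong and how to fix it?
Bug: MAX(salary) on the right of the comparison is an aggregate-in-WHERE error

Fix: Put the inner MAX in a scalar subquery

Corrected query:
SELECT MAX(salary) FROM employees WHERE salary < (SELECT MAX(salary) FROM employees)

Result:
MAX(salary)
-----------
90037      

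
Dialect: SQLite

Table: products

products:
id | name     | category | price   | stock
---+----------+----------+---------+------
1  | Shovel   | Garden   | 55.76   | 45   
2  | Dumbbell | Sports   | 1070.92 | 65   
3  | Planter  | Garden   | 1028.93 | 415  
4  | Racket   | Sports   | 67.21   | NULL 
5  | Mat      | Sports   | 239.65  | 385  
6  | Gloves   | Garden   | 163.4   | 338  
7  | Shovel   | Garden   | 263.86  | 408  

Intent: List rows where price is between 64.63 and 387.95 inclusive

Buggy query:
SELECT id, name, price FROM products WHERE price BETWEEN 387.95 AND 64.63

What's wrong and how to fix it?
Bug: BETWEEN expects the lower bound first; with 387.95 AND 64.63 the range is empty

Fix: Write BETWEEN 64.63 AND 387.95

Corrected query:
SELECT id, name, price FROM products WHERE price BETWEEN 64.63 AND 387.95

Result:
id | name   | price 
---+--------+-------
4  | Racket | 67.21 
5  | Mat    | 239.65
6  | Gloves | 163.4 
7  | Shovel | 263.86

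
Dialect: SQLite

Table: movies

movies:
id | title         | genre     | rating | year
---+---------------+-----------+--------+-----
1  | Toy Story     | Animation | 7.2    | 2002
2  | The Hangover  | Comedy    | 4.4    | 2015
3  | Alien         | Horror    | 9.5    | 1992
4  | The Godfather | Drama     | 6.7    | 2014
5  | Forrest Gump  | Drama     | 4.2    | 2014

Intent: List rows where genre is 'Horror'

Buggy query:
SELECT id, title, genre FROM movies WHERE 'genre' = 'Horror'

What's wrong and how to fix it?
Bug: 'genre' in single quotes is a string literal, not the column; the comparison is literal-vs-literal and never true

Fix: Remove the quotes around the column name (or use double quotes for an identifier)

Corrected query:
SELECT id, title, genre FROM movies WHERE genre = 'Horror'

Result:
id | title | genre 
---+-------+-------
3  | Alien | Horror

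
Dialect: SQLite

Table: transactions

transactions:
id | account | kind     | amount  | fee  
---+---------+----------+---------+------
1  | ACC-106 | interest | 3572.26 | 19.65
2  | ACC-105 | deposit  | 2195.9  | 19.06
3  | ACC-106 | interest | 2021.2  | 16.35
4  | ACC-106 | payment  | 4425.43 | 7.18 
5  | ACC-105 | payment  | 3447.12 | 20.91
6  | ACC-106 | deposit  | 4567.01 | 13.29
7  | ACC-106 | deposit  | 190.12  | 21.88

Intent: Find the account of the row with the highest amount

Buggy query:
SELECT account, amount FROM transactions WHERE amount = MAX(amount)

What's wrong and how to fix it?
Bug: MAX(amount) is an aggregate and cannot be used directly in WHERE

Fix: Wrap MAX in a scalar subquery so WHERE compares against a single value

Corrected query:
SELECT account, amount FROM transactions WHERE amount = (SELECT MAX(amount) FROM transactions)

Result:
account | amount 
--------+--------
ACC-106 | 4567.01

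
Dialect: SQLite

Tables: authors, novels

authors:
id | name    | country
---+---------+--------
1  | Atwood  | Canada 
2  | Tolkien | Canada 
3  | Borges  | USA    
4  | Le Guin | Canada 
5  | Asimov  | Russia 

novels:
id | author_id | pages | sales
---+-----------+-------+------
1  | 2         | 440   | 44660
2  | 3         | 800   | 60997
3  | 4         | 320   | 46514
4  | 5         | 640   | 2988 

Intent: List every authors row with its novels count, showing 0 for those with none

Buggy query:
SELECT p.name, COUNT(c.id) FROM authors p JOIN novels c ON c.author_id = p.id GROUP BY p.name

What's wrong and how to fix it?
Bug: An inner join excludes parents with zero children

Fix: Switch to LEFT JOIN to retain unmatched parent rows

Corrected query:
SELECT p.name, COUNT(c.id) FROM authors p LEFT JOIN novels c ON c.author_id = p.id GROUP BY p.name

Result:
name    | COUNT(c.id)
--------+------------
Asimov  | 1          
Atwood  | 0          
Borges  | 1          
Le Guin | 1          
Tolkien | 1          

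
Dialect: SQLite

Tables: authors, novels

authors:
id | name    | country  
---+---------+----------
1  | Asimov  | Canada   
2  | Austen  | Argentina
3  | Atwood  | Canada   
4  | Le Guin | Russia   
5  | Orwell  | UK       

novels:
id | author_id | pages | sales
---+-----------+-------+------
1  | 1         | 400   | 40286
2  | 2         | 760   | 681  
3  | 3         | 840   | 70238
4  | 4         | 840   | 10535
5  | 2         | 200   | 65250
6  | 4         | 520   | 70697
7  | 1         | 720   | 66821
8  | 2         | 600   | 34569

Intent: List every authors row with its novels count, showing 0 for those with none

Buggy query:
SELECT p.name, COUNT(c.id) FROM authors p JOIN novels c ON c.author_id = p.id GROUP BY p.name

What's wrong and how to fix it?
Bug: INNER JOIN drops authors rows that have no matching novels rows

Fix: Switch to LEFT JOIN to retain unmatched parent rows

Corrected query:
SELECT p.name, COUNT(c.id) FROM authors p LEFT JOIN novels c ON c.author_id = p.id GROUP BY p.name

Result:
name    | COUNT(c.id)
--------+------------
Asimov  | 2          
Atwood  | 1          
Austen  | 3          
Le Guin | 2          
Orwell  | 0          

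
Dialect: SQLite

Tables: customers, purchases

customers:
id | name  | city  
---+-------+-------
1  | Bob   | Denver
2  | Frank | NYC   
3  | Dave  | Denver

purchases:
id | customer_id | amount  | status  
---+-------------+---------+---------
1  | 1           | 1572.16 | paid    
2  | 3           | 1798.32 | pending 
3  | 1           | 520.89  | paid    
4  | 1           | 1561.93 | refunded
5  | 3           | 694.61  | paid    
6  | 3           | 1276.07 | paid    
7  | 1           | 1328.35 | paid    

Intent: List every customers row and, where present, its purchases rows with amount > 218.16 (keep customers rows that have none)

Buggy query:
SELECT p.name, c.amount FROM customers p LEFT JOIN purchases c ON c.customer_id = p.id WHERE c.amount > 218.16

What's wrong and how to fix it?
Bug: Filtering c.amount in WHERE discards the NULL rows produced by LEFT JOIN, turning it into an inner join

Fix: Move the right-table condition into the ON clause so unmatched parents are kept

Corrected query:
SELECT p.name, c.amount FROM customers p LEFT JOIN purchases c ON c.customer_id = p.id AND c.amount > 218.16

Result:
name  | amount 
------+--------
Bob   | 520.89 
Bob   | 1328.35
Bob   | 1561.93
Bob   | 1572.16
Frank | NULL   
Dave  | 694.61 
Dave  | 1276.07
Dave  | 1798.32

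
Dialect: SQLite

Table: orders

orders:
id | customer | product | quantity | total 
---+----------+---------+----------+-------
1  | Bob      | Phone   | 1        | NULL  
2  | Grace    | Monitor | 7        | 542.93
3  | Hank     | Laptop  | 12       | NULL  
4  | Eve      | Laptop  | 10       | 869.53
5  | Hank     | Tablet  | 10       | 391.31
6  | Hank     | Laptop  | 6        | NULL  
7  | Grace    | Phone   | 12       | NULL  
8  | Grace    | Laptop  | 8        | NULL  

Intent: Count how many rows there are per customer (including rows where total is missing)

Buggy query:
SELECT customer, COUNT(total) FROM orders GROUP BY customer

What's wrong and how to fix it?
Bug: COUNT(total) skips NULLs, so groups with missing total are undercounted

Fix: Use COUNT(*) to count all rows regardless of NULL

Corrected query:
SELECT customer, COUNT(*) FROM orders GROUP BY customer

Result:
customer | COUNT(*)
---------+---------
Bob      | 1       
Eve      | 1       
Grace    | 3       
Hank     | 3       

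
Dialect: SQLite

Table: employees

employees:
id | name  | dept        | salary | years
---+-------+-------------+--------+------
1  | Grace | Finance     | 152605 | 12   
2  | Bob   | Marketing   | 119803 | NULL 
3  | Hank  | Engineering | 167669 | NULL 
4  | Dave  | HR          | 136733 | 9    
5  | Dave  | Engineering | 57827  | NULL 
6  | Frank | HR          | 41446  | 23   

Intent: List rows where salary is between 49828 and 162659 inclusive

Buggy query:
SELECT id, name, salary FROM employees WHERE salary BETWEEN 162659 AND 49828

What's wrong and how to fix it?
Bug: BETWEEN expects the lower bound first; with 162659 AND 49828 the range is empty

Fix: Write BETWEEN 49828 AND 162659

Corrected query:
SELECT id, name, salary FROM employees WHERE salary BETWEEN 49828 AND 162659

Result:
id | name  | salary
---+-------+-------
1  | Grace | 152605
2  | Bob   | 119803
4  | Dave  | 136733
5  | Dave  | 57827 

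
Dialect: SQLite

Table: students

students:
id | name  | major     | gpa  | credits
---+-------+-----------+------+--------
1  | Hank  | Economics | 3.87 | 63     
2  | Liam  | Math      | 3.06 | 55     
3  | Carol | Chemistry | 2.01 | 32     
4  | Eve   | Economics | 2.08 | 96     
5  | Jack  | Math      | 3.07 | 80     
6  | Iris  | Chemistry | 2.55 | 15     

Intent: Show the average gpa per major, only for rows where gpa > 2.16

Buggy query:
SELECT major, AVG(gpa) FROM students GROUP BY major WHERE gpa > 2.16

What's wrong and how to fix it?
Bug: WHERE cannot follow GROUP BY

Fix: Move the WHERE clause before GROUP BY

Corrected query:
SELECT major, AVG(gpa) FROM students WHERE gpa > 2.16 GROUP BY major

Result:
major     | AVG(gpa)
----------+---------
Chemistry | 2.55    
Economics | 3.87    
Math      | 3.065   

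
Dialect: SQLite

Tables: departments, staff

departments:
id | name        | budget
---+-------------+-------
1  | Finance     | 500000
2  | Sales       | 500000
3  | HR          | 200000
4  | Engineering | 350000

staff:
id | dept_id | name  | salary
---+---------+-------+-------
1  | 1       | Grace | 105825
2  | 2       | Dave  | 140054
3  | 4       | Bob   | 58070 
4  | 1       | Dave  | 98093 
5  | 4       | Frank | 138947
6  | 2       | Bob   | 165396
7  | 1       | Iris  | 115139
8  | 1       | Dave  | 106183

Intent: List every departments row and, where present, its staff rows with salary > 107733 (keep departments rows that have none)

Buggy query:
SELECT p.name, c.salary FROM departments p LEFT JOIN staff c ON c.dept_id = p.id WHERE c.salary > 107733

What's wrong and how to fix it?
Bug: Filtering c.salary in WHERE discards the NULL rows produced by LEFT JOIN, turning it into an inner join

Fix: Move the right-table condition into the ON clause so unmatched parents are kept

Corrected query:
SELECT p.name, c.salary FROM departments p LEFT JOIN staff c ON c.dept_id = p.id AND c.salary > 107733

Result:
name        | salary
------------+-------
Finance     | 115139
Sales       | 140054
Sales       | 165396
HR          | NULL  
Engineering | 138947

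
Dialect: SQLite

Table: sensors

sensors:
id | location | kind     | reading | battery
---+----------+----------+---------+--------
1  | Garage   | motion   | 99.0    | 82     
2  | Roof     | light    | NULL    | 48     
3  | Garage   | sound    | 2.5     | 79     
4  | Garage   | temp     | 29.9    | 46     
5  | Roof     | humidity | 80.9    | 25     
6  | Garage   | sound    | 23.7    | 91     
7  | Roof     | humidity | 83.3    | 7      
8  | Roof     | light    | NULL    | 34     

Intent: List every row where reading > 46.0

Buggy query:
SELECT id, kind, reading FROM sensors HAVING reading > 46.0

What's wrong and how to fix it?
Bug: HAVING filters the output of aggregation, but this query has no GROUP BY and no aggregate functions, so SQLite rejects it (HAVING clause on a non-aggregate query); the condition here is per row

Fix: Use WHERE for row-level filtering

Corrected query:
SELECT id, kind, reading FROM sensors WHERE reading > 46.0

Result:
id | kind     | reading
---+----------+--------
1  | motion   | 99     
5  | humidity | 80.9   
7  | humidity | 83.3   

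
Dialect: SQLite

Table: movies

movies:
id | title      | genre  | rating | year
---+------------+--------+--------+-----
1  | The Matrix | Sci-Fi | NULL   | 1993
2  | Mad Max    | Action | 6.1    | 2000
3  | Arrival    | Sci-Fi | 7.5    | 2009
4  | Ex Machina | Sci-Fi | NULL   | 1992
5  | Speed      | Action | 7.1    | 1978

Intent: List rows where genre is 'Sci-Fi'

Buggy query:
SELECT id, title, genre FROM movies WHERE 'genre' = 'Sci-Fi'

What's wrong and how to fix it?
Bug: Single quotes denote string literals in SQL; the column name is being compared as a constant string

Fix: Remove the quotes around the column name (or use double quotes for an identifier)

Corrected query:
SELECT id, title, genre FROM movies WHERE genre = 'Sci-Fi'

Result:
id | title      | genre 
---+------------+-------
1  | The Matrix | Sci-Fi
3  | Arrival    | Sci-Fi
4  | Ex Machina | Sci-Fi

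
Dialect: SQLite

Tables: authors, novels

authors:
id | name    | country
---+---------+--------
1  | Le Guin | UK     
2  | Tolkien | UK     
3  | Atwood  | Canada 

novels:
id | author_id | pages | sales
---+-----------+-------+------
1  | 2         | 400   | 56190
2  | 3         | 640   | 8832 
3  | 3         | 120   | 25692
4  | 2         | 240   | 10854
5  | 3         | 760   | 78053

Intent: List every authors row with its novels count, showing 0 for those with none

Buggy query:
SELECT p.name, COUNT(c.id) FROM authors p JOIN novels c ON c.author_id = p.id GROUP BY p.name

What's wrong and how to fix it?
Bug: INNER JOIN drops authors rows that have no matching novels rows

Fix: Switch to LEFT JOIN to retain unmatched parent rows

Corrected query:
SELECT p.name, COUNT(c.id) FROM authors p LEFT JOIN novels c ON c.author_id = p.id GROUP BY p.name

Result:
name    | COUNT(c.id)
--------+------------
Atwood  | 3          
Le Guin | 0          
Tolkien | 2          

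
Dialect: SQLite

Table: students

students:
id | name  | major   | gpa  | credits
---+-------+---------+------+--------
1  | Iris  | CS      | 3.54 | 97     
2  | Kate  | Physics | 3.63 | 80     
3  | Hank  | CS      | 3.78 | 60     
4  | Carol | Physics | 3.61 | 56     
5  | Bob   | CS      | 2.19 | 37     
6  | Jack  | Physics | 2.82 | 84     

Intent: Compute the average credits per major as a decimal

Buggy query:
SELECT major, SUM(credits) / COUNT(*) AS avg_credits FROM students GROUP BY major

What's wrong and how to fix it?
Bug: Both operands are integers, so '/' performs integer division and truncates

Fix: Cast one side to REAL so the division keeps the fractional part

Corrected query:
SELECT major, SUM(credits) * 1.0 / COUNT(*) AS avg_credits FROM students GROUP BY major

Result:
major   | avg_credits
--------+------------
CS      | 64.666667  
Physics | 73.333333  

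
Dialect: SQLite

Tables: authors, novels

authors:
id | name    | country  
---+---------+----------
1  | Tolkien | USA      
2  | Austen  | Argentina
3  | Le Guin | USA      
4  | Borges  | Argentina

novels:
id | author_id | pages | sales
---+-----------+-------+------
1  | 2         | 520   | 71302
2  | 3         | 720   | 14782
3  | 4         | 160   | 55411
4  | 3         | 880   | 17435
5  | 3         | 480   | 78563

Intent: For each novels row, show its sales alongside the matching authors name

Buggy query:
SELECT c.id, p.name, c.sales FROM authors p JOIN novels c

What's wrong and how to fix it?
Bug: JOIN with no ON clause produces a cartesian product; every novels row pairs with every authors row

Fix: Specify the join condition linking the foreign key to the parent id

Corrected query:
SELECT c.id, p.name, c.sales FROM authors p JOIN novels c ON c.author_id = p.id

Result:
id | name    | sales
---+---------+------
1  | Austen  | 71302
2  | Le Guin | 14782
3  | Borges  | 55411
4  | Le Guin | 17435
5  | Le Guin | 78563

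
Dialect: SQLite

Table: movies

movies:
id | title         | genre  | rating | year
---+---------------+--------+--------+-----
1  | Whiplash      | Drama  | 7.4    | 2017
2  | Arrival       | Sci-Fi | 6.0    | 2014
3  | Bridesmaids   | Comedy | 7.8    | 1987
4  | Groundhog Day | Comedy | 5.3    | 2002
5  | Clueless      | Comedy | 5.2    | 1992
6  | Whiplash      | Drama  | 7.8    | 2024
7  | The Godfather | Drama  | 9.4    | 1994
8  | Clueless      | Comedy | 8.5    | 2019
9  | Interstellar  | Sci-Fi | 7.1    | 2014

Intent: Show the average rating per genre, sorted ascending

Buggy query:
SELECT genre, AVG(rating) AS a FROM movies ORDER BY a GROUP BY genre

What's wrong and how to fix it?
Bug: ORDER BY appears before GROUP BY; SQL clause order requires GROUP BY first

Fix: Move ORDER BY to the end, after GROUP BY

Corrected query:
SELECT genre, AVG(rating) AS a FROM movies GROUP BY genre ORDER BY a

Result:
genre  | a   
-------+-----
Sci-Fi | 6.55
Comedy | 6.7 
Drama  | 8.2 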